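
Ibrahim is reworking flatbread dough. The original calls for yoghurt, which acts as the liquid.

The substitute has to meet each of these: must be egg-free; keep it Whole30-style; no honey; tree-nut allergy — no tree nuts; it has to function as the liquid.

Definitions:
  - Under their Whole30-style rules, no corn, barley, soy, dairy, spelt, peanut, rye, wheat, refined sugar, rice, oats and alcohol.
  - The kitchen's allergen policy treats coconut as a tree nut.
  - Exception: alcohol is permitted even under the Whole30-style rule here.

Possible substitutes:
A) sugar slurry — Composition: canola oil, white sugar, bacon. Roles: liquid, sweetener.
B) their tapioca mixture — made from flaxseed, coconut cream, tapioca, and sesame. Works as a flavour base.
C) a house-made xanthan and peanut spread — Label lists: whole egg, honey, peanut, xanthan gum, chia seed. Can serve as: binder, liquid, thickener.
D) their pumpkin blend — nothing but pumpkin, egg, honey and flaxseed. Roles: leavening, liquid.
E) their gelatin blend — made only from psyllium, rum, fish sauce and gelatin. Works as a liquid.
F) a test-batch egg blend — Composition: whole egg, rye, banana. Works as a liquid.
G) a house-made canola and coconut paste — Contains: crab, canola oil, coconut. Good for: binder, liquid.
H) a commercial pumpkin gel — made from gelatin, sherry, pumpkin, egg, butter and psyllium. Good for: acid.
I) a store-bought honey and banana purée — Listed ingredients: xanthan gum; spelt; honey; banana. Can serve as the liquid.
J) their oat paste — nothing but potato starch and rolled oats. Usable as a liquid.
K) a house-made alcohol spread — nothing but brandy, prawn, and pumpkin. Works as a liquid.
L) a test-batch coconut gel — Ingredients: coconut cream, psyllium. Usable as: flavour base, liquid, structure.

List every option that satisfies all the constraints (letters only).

E, K

A: has white sugar, so not Whole30-style — no
B: not usable as a liquid; has coconut cream, so not tree-nut-free — no
C: has peanut, so not Whole30-style; has whole egg, so not egg-free (and 1 more) — no
D: has egg, so not egg-free; has honey, so not honey-free — out
E: alcohol is permitted under the Whole30-style carve-out; nothing else excluded — valid
F: has rye, so not Whole30-style; has whole egg, so not egg-free — reject
G: has coconut, so not tree-nut-free — no
H: not usable as a liquid; has butter, so not Whole30-style (and 1 more) — reject
I: has spelt, so not Whole30-style; has honey, so not honey-free — no
J: has rolled oats, so not Whole30-style — reject
K: alcohol is permitted under the Whole30-style carve-out; nothing else excluded — OK
L: has coconut cream, so not tree-nut-free — no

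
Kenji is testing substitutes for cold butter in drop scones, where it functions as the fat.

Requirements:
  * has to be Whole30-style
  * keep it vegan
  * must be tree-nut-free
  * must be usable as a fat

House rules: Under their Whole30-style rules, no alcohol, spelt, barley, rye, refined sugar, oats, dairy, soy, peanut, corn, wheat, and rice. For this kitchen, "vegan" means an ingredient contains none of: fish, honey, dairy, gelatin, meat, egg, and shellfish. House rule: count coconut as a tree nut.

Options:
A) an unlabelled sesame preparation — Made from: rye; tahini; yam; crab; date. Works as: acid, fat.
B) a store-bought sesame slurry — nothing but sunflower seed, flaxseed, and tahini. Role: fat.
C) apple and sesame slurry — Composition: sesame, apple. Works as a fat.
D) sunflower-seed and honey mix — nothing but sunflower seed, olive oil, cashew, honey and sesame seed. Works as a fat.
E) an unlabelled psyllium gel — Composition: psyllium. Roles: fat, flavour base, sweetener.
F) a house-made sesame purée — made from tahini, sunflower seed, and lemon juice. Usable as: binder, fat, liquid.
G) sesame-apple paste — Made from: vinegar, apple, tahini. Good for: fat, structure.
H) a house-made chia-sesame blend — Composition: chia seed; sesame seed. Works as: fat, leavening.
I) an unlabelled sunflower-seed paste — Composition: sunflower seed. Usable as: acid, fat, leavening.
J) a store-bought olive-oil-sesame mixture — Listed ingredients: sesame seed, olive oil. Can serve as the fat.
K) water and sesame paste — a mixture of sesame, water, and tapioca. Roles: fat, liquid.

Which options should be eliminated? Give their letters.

A, D

A: has rye, so not Whole30-style; has crab, so not vegan — no
B: all constraints satisfied — valid
C: works as a fat, vegan, tree-nut-free — valid
D: has honey, so not vegan; has cashew, so not tree-nut-free — reject
E: every rule checks out — OK
F: only tahini, sunflower seed, and lemon juice; none excluded — OK
G: vegan, tree-nut-free — valid
H: nothing on the exclusion list — keep
I: only sunflower seed; none excluded — keep
J: nothing on the exclusion list — OK
K: only sesame, water and tapioca; none excluded — valid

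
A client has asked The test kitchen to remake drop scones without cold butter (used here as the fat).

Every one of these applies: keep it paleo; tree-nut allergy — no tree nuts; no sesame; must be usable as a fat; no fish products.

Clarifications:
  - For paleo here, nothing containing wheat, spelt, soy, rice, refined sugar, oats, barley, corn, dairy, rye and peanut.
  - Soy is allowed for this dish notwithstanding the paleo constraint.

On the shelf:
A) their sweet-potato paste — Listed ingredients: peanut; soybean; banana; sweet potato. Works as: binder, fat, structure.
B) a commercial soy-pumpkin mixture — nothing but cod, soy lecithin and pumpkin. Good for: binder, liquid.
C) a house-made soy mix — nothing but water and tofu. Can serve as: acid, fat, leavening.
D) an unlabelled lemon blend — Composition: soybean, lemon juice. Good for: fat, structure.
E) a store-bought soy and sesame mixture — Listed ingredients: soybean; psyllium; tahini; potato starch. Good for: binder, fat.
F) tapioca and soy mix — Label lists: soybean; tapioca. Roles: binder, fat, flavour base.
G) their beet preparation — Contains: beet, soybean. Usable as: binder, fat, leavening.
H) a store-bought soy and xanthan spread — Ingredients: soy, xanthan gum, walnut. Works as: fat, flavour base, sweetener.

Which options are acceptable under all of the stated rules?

A: has peanut, so not paleo — reject
B: not usable as a fat; has cod, so not fish-free — no
C: soy is permitted under the paleo carve-out; nothing else excluded — keep
D: soy is permitted under the paleo carve-out; nothing else excluded — valid
E: has tahini, so not sesame-free — reject
F: soy is permitted under the paleo carve-out; nothing else excluded — OK
G: soy is permitted under the paleo carve-out; nothing else excluded — OK
H: has walnut, so not tree-nut-free — reject

C, D, F, G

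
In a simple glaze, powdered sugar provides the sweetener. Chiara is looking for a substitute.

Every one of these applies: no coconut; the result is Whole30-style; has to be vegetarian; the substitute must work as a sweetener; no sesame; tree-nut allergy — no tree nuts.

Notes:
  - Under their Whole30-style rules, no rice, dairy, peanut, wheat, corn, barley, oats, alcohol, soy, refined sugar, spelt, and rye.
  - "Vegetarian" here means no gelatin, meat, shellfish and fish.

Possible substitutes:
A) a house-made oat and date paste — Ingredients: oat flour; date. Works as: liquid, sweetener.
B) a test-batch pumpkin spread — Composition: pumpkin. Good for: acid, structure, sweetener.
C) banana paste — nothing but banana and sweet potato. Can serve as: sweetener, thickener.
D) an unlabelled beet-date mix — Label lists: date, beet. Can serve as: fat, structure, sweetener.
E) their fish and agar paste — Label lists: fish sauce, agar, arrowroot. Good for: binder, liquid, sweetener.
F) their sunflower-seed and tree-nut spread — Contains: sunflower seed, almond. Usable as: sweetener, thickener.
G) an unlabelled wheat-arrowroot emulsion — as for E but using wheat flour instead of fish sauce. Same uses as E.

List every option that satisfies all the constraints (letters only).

B, C, D

A: has oat flour, so not Whole30-style — no
B: Whole30-style, no tree nuts — OK
C: no tree nuts, vegetarian — OK
D: only beet and date; none excluded — keep
E: has fish sauce, so not vegetarian — reject
F: has almond, so not tree-nut-free — reject
G: has wheat flour, so not Whole30-style — out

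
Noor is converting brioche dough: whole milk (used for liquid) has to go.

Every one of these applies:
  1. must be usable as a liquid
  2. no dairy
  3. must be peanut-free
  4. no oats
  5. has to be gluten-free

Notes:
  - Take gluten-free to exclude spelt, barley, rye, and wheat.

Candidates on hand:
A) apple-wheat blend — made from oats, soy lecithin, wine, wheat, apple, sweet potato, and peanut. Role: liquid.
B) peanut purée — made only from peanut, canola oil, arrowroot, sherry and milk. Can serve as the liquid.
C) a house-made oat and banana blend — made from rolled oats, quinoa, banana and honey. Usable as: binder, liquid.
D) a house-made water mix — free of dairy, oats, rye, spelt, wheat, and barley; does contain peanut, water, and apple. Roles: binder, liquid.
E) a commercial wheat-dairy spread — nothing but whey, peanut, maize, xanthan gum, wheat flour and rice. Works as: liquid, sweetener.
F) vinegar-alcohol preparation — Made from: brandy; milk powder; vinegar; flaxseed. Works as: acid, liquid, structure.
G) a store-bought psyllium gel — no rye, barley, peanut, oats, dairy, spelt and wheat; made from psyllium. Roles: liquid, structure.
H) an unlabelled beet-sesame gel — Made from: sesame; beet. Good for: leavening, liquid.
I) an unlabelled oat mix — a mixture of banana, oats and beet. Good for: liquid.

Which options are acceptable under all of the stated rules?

A: has wheat, so not gluten-free; has oats, so not oat-free (and 1 more) — no
B: has milk, so not dairy-free; has peanut, so not peanut-free — no
C: has rolled oats, so not oat-free — out
D: has peanut, so not peanut-free — reject
E: has wheat flour, so not gluten-free; has whey, so not dairy-free (and 1 more) — reject
F: has milk powder, so not dairy-free — out
G: works as a liquid, no dairy, no peanut — OK
H: all constraints satisfied — valid
I: has oats, so not oat-free — no

G, H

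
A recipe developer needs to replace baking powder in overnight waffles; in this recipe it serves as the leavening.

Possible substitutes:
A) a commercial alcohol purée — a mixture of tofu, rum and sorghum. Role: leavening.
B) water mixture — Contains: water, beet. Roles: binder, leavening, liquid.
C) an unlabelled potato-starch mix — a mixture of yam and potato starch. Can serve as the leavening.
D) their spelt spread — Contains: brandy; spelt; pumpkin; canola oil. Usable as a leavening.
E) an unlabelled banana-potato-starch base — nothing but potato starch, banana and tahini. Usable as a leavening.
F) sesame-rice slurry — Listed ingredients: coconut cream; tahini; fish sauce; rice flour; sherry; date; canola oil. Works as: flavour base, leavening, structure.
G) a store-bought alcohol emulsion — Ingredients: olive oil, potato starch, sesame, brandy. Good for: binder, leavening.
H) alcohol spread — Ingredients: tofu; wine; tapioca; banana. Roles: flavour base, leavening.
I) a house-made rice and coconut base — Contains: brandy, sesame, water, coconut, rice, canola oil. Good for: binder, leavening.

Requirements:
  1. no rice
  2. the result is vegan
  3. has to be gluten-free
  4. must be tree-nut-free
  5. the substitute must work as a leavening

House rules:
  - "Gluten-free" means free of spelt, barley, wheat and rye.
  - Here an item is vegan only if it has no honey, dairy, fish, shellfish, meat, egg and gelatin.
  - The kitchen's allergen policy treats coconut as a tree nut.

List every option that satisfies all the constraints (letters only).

A: tree-nut-free, vegan — keep
B: nothing on the exclusion list — keep
C: tree-nut-free, no rice — OK
D: has spelt, so not gluten-free — no
E: works as a leavening, vegan, tree-nut-free — OK
F: has fish sauce, so not vegan; has coconut cream, so not tree-nut-free (and 1 more) — out
G: all constraints satisfied — valid
H: vegan, gluten-free — valid
I: has coconut, so not tree-nut-free; has rice, so not rice-free — no

A, B, C, E, G, H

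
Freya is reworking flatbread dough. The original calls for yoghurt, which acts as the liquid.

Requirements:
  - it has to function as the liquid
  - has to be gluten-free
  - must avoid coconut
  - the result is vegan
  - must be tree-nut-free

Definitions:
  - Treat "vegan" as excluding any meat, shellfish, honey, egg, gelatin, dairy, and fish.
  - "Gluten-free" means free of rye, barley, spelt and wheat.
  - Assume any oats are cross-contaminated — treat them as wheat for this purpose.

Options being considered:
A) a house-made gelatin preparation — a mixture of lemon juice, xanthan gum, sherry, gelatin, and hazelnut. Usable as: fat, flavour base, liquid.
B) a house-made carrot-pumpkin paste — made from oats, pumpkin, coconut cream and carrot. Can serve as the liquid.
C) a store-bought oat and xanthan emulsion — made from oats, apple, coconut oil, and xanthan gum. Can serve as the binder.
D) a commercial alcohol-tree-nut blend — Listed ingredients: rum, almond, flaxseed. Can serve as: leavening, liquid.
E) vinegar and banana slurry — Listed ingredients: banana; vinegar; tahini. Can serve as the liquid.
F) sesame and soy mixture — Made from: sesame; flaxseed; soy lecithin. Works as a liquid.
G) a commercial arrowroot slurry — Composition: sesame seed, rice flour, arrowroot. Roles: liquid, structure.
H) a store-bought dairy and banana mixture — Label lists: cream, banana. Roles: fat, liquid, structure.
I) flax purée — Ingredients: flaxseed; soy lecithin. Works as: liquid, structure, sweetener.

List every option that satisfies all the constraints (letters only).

A: has gelatin, so not vegan; has hazelnut, so not tree-nut-free — no
B: has oats, so not gluten-free; has coconut cream, so not coconut-free — out
C: not usable as a liquid; has oats, so not gluten-free (and 1 more) — no
D: has almond, so not tree-nut-free — reject
E: no coconut, no tree nuts — valid
F: only sesame, soy lecithin, and flaxseed; none excluded — OK
G: nothing on the exclusion list — valid
H: has cream, so not vegan — no
I: works as a liquid, gluten-free, no tree nuts — keep

E, F, G, I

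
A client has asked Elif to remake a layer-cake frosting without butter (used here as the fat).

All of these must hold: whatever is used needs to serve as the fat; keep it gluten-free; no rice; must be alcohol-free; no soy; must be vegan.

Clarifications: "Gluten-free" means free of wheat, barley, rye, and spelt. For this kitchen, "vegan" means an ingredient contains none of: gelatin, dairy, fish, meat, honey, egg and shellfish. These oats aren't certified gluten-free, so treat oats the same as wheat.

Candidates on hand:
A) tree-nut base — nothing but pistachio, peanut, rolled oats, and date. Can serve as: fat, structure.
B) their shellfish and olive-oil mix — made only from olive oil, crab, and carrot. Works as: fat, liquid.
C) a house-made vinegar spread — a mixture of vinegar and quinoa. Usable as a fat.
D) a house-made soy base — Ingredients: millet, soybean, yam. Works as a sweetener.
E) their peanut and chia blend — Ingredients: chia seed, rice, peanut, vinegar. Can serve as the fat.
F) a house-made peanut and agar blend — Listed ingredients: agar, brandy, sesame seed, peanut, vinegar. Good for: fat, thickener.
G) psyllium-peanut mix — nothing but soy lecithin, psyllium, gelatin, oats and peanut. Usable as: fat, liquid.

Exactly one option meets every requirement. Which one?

A: has rolled oats, so not gluten-free — no
B: has crab, so not vegan — no
C: every rule checks out — OK
D: not usable as a fat; has soybean, so not soy-free — out
E: has rice, so not rice-free — no
F: has brandy, so not alcohol-free — no
G: has oats, so not gluten-free; has gelatin, so not vegan (and 1 more) — no

C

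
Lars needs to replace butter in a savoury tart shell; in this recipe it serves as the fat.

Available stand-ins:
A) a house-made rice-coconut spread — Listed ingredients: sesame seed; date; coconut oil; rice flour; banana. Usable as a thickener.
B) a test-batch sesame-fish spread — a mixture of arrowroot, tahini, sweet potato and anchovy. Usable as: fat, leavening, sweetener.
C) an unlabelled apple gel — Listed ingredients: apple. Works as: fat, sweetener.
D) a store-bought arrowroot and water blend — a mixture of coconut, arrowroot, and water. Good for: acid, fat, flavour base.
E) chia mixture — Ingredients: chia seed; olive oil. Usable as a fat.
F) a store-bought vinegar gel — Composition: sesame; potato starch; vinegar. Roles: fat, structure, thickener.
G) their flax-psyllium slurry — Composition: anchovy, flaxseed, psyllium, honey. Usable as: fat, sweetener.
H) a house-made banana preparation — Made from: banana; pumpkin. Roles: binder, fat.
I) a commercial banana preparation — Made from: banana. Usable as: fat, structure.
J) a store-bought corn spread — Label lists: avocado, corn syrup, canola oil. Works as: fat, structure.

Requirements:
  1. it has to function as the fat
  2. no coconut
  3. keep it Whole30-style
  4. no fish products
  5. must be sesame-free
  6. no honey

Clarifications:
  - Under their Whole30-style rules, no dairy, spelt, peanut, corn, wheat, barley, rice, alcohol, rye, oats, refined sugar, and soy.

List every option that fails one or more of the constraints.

A, B, D, F, G, J

A: not usable as a fat; has rice flour, so not Whole30-style (and 2 more) — reject
B: has anchovy, so not fish-free; has tahini, so not sesame-free — out
C: nothing on the exclusion list — keep
D: has coconut, so not coconut-free — reject
E: only olive oil and chia seed; none excluded — OK
F: has sesame, so not sesame-free — out
G: has anchovy, so not fish-free; has honey, so not honey-free — out
H: all constraints satisfied — valid
I: only banana; none excluded — keep
J: has corn syrup, so not Whole30-style — reject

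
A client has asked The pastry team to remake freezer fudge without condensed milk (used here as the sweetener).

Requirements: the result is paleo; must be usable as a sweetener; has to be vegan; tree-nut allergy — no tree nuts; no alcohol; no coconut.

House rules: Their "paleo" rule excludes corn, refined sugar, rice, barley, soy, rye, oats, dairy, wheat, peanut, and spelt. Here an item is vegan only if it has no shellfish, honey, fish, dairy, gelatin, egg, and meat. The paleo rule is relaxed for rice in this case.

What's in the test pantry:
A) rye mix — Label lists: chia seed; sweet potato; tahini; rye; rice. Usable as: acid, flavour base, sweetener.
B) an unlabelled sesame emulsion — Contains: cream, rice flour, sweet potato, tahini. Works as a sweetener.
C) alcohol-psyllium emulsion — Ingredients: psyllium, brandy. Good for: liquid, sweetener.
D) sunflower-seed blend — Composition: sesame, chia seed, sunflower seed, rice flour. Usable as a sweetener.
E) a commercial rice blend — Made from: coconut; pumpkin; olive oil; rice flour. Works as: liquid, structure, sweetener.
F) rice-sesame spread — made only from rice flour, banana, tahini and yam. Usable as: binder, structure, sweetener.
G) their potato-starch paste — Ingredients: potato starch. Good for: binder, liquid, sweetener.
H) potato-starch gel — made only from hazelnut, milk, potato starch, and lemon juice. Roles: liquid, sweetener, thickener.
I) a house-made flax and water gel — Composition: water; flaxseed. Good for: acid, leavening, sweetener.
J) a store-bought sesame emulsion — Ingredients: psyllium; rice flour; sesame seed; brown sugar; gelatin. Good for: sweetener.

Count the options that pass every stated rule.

4

A: has rye, so not paleo — no
B: has cream, so not paleo; has cream, so not vegan — no
C: has brandy, so not alcohol-free — reject
D: rice is permitted under the paleo carve-out; nothing else excluded — keep
E: has coconut, so not coconut-free — reject
F: rice is permitted under the paleo carve-out; nothing else excluded — OK
G: no tree nuts, vegan — keep
H: has milk, so not paleo; has milk, so not vegan (and 1 more) — reject
I: only water and flaxseed; none excluded — keep
J: has brown sugar, so not paleo; has gelatin, so not vegan — out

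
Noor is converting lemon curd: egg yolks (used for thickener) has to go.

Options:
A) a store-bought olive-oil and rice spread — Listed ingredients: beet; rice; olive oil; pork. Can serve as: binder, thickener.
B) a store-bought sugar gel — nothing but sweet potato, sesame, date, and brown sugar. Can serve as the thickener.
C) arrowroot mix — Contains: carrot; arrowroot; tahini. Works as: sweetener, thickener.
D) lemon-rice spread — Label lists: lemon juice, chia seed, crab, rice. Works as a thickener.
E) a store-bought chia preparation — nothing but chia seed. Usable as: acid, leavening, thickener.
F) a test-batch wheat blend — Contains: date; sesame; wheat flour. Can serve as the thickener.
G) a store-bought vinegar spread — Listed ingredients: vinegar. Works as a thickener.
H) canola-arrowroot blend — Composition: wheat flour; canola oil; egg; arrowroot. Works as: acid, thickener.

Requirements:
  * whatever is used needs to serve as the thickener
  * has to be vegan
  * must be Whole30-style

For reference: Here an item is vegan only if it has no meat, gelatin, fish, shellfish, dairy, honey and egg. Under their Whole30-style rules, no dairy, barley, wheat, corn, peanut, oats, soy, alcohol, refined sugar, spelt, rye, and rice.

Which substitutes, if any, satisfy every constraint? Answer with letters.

A: has pork, so not vegan; has rice, so not Whole30-style — no
B: has brown sugar, so not Whole30-style — no
C: vegan, Whole30-style — keep
D: has crab, so not vegan; has rice, so not Whole30-style — no
E: only chia seed; none excluded — OK
F: has wheat flour, so not Whole30-style — no
G: Whole30-style, vegan — valid
H: has egg, so not vegan; has wheat flour, so not Whole30-style — reject

C, E, G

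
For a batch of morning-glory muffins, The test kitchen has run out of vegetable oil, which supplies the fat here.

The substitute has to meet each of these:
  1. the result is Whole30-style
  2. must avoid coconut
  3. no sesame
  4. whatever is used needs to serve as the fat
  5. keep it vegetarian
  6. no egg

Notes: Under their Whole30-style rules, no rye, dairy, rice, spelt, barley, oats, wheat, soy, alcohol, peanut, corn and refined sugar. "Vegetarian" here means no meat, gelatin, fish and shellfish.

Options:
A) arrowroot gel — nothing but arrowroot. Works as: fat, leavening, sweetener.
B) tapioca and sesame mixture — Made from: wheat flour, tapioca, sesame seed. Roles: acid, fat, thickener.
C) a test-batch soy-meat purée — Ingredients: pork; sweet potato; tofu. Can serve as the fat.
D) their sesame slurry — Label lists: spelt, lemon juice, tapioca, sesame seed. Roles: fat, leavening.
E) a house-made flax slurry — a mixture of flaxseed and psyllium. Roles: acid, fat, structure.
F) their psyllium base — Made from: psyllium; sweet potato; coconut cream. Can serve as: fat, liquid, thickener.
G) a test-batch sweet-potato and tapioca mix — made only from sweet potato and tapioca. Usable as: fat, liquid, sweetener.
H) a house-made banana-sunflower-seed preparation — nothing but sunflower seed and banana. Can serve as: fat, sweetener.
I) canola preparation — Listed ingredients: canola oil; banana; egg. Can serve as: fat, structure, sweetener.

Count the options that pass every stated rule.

4

A: all constraints satisfied — valid
B: has wheat flour, so not Whole30-style; has sesame seed, so not sesame-free — out
C: has tofu, so not Whole30-style; has pork, so not vegetarian — no
D: has spelt, so not Whole30-style; has sesame seed, so not sesame-free — no
E: works as a fat, no coconut, Whole30-style — OK
F: has coconut cream, so not coconut-free — reject
G: only sweet potato and tapioca; none excluded — keep
H: no egg, no coconut — valid
I: has egg, so not egg-free — reject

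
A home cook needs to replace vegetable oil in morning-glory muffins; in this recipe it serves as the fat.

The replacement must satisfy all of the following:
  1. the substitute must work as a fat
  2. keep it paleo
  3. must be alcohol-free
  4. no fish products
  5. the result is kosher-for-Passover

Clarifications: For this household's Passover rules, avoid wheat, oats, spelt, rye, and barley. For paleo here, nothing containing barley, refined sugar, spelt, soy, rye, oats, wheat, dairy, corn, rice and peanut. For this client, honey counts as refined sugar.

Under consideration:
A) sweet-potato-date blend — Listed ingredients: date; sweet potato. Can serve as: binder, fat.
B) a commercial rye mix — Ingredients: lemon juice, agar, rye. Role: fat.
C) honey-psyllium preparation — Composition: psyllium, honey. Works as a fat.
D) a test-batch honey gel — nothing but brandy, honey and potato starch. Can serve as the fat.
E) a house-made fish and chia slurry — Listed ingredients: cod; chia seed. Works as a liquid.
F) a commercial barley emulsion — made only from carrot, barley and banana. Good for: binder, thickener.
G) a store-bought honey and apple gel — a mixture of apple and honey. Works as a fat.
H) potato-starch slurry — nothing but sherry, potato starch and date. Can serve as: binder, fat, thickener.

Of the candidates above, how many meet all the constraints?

A: every rule checks out — keep
B: has rye, so not kosher-for-Passover; has rye, so not paleo — out
C: has honey, so not paleo — reject
D: has honey, so not paleo; has brandy, so not alcohol-free — out
E: not usable as a fat; has cod, so not fish-free — out
F: not usable as a fat; has barley, so not kosher-for-Passover (and 1 more) — reject
G: has honey, so not paleo — reject
H: has sherry, so not alcohol-free — out

1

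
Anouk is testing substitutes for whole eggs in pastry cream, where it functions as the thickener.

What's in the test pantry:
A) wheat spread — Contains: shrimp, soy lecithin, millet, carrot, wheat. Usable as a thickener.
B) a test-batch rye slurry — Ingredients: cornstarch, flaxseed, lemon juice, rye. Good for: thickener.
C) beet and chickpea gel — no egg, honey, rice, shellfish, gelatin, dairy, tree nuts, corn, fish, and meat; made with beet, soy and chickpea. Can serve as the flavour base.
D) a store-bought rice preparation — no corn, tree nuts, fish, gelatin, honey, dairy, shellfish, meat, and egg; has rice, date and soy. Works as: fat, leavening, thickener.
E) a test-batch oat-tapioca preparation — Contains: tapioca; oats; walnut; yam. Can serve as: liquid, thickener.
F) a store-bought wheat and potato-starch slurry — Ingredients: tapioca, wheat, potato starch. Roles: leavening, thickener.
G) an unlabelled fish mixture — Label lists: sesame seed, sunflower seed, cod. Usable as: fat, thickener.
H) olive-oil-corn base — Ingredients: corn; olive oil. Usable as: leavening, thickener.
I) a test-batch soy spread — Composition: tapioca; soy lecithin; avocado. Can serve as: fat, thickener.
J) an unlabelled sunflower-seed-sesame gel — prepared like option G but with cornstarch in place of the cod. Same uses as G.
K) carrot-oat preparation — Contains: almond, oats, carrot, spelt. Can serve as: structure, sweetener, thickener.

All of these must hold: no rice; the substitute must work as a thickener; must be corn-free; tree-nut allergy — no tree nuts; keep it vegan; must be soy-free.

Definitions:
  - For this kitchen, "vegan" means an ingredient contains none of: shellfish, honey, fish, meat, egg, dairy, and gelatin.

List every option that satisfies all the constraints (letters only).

A: has shrimp, so not vegan; has soy lecithin, so not soy-free — reject
B: has cornstarch, so not corn-free — out
C: not usable as a thickener; has soy, so not soy-free — out
D: has soy, so not soy-free; has rice, so not rice-free — reject
E: has walnut, so not tree-nut-free — reject
F: only wheat, potato starch, and tapioca; none excluded — OK
G: has cod, so not vegan — no
H: has corn, so not corn-free — out
I: has soy lecithin, so not soy-free — out
J: has cornstarch, so not corn-free — reject
K: has almond, so not tree-nut-free — reject

F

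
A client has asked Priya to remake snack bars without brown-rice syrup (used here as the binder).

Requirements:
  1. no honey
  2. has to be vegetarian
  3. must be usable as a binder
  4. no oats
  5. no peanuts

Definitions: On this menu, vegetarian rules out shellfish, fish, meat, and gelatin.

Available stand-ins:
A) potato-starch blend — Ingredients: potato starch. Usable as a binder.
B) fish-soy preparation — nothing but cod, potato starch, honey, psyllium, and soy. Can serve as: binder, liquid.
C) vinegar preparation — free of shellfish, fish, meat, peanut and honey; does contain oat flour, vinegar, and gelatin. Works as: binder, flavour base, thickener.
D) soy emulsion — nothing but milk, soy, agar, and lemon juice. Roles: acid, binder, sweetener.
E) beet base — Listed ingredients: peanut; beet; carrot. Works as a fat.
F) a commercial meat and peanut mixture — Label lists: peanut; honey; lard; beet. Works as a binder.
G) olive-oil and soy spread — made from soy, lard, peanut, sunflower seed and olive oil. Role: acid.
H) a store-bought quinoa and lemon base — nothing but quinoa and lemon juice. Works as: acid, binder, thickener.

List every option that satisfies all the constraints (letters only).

A, D, H

A: works as a binder, vegetarian, no honey — keep
B: has cod, so not vegetarian; has honey, so not honey-free — reject
C: has gelatin, so not vegetarian; has oat flour, so not oat-free — reject
D: all constraints satisfied — OK
E: not usable as a binder; has peanut, so not peanut-free — no
F: has lard, so not vegetarian; has peanut, so not peanut-free (and 1 more) — out
G: not usable as a binder; has lard, so not vegetarian (and 1 more) — no
H: works as a binder, vegetarian, no honey — valid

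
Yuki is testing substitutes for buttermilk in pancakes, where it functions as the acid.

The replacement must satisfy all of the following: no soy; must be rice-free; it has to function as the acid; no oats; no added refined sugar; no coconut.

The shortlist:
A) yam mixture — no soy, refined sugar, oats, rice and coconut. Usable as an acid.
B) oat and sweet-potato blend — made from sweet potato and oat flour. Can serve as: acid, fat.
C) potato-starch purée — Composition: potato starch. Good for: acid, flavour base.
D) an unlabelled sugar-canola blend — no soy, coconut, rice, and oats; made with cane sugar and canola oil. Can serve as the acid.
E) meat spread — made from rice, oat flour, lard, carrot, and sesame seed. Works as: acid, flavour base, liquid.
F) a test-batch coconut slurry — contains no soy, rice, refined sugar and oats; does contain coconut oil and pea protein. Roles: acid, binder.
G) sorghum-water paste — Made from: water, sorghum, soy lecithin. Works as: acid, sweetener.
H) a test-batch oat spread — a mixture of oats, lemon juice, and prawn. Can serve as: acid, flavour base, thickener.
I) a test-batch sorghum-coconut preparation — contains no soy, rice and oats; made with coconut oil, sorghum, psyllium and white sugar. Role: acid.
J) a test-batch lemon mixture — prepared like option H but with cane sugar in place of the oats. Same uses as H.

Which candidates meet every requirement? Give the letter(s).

A, C

A: all constraints satisfied — valid
B: has oat flour, so not oat-free — no
C: all constraints satisfied — keep
D: has cane sugar, so not no-added-sugar — reject
E: has oat flour, so not oat-free; has rice, so not rice-free — reject
F: has coconut oil, so not coconut-free — no
G: has soy lecithin, so not soy-free — no
H: has oats, so not oat-free — out
I: has white sugar, so not no-added-sugar; has coconut oil, so not coconut-free — out
J: has cane sugar, so not no-added-sugar — no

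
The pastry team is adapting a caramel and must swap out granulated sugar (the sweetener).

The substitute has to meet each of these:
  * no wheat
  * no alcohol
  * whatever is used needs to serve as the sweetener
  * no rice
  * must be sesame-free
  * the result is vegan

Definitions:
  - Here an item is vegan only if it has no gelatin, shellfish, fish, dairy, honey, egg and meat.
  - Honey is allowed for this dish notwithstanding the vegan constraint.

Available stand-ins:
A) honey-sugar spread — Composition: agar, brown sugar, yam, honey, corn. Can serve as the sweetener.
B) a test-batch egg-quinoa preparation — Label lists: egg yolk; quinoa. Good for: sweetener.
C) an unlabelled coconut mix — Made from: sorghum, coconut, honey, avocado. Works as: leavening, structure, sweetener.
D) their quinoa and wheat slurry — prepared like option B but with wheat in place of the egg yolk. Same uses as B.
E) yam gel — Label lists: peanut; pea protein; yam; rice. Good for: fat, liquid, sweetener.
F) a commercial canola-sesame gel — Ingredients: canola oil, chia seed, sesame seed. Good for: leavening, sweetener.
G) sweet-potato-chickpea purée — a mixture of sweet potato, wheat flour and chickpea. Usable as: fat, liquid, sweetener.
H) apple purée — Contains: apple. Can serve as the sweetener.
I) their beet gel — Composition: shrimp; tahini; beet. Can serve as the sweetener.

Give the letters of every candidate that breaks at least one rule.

A: honey is permitted under the vegan carve-out; nothing else excluded — valid
B: has egg yolk, so not vegan — reject
C: honey is permitted under the vegan carve-out; nothing else excluded — valid
D: has wheat, so not wheat-free — out
E: has rice, so not rice-free — out
F: has sesame seed, so not sesame-free — out
G: has wheat flour, so not wheat-free — reject
H: works as a sweetener, no wheat, no alcohol — keep
I: has shrimp, so not vegan; has tahini, so not sesame-free — reject

B, D, E, F, G, I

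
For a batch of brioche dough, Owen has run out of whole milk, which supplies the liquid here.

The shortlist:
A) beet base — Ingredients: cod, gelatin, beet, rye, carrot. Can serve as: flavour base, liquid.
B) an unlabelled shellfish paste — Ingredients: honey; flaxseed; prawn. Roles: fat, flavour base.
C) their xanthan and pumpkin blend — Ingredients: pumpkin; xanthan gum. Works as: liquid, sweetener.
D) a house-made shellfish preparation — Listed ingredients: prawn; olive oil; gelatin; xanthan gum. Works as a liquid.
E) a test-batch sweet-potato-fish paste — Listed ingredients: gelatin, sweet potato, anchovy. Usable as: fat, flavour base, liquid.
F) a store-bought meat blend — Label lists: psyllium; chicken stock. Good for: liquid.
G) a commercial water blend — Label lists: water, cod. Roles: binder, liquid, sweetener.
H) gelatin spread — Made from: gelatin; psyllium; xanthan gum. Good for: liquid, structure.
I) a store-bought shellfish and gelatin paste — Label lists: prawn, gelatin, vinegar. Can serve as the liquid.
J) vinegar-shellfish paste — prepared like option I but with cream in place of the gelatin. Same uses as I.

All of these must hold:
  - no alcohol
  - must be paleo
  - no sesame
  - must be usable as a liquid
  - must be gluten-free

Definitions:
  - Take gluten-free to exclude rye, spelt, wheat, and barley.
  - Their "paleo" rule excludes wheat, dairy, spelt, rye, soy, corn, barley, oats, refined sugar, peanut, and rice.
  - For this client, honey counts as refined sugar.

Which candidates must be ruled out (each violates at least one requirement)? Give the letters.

A, B, J

A: has rye, so not gluten-free; has rye, so not paleo — reject
B: not usable as a liquid; has honey, so not paleo — no
C: every rule checks out — valid
D: gelatin and prawn etc. — none of it excluded — OK
E: nothing on the exclusion list — keep
F: only chicken stock and psyllium; none excluded — valid
G: all constraints satisfied — OK
H: works as a liquid, no sesame, paleo — keep
I: every rule checks out — valid
J: has cream, so not paleo — reject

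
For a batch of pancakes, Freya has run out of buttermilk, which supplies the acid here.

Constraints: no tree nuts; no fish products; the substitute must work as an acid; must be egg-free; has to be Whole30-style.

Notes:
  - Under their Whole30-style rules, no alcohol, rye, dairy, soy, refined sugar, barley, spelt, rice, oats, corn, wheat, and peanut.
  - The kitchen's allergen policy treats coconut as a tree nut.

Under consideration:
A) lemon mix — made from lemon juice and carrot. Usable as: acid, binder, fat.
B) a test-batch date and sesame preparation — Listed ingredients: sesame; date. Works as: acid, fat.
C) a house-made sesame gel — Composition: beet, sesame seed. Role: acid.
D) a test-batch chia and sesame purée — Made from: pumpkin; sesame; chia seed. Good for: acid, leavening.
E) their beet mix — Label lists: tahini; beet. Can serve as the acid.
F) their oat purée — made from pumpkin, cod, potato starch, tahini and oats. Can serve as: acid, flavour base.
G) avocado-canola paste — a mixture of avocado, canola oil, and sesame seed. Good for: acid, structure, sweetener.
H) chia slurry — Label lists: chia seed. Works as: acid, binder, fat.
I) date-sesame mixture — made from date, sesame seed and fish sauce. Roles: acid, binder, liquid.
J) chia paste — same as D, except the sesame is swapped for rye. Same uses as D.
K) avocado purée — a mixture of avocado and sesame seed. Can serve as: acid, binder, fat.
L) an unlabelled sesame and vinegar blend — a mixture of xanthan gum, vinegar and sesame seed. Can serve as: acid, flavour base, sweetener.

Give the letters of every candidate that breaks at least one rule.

F, I, J

A: no egg, Whole30-style — keep
B: only sesame and date; none excluded — valid
C: only sesame seed and beet; none excluded — valid
D: nothing on the exclusion list — valid
E: no egg, Whole30-style — valid
F: has oats, so not Whole30-style; has cod, so not fish-free — reject
G: only sesame seed, avocado and canola oil; none excluded — OK
H: works as an acid, Whole30-style, no fish — OK
I: has fish sauce, so not fish-free — no
J: has rye, so not Whole30-style — no
K: no fish, Whole30-style — keep
L: nothing on the exclusion list — valid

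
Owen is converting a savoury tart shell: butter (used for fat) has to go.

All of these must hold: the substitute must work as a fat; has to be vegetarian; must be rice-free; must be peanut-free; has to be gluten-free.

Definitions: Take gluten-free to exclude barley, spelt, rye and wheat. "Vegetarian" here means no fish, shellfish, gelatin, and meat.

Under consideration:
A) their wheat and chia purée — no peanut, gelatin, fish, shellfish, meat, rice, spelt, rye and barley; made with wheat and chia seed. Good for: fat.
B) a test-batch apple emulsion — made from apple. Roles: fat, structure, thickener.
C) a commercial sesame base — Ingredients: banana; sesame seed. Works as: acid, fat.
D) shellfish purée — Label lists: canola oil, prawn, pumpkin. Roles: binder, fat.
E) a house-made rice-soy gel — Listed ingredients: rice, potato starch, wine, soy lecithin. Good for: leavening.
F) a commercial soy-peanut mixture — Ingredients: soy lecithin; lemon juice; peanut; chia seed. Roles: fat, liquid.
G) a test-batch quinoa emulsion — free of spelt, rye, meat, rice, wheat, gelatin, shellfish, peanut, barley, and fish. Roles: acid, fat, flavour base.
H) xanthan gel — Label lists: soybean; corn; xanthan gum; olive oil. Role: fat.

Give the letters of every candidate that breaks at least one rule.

A, D, E, F

A: has wheat, so not gluten-free — no
B: all constraints satisfied — keep
C: vegetarian, gluten-free — valid
D: has prawn, so not vegetarian — reject
E: not usable as a fat; has rice, so not rice-free — no
F: has peanut, so not peanut-free — out
G: works as a fat, vegetarian, gluten-free — valid
H: every rule checks out — OK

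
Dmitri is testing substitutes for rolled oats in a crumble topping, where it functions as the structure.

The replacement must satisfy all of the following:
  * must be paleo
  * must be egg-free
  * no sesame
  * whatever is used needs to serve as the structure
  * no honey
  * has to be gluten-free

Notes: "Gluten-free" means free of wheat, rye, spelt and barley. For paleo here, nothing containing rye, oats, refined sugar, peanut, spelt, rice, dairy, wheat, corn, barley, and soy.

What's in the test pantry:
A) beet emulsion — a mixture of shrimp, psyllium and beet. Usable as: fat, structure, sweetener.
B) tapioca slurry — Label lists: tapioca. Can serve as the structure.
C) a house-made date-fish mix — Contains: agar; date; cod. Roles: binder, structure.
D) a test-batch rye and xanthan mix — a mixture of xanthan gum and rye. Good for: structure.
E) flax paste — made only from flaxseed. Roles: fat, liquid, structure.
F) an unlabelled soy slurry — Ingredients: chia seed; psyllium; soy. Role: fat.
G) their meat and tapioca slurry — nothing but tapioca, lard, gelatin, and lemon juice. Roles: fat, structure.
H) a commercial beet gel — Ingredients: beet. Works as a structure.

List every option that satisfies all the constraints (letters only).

A, B, C, E, G, H

A: every rule checks out — OK
B: no sesame, no egg — OK
C: works as a structure, no honey, no sesame — keep
D: has rye, so not gluten-free; has rye, so not paleo — out
E: paleo, no egg — valid
F: not usable as a structure; has soy, so not paleo — out
G: nothing on the exclusion list — keep
H: every rule checks out — keep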